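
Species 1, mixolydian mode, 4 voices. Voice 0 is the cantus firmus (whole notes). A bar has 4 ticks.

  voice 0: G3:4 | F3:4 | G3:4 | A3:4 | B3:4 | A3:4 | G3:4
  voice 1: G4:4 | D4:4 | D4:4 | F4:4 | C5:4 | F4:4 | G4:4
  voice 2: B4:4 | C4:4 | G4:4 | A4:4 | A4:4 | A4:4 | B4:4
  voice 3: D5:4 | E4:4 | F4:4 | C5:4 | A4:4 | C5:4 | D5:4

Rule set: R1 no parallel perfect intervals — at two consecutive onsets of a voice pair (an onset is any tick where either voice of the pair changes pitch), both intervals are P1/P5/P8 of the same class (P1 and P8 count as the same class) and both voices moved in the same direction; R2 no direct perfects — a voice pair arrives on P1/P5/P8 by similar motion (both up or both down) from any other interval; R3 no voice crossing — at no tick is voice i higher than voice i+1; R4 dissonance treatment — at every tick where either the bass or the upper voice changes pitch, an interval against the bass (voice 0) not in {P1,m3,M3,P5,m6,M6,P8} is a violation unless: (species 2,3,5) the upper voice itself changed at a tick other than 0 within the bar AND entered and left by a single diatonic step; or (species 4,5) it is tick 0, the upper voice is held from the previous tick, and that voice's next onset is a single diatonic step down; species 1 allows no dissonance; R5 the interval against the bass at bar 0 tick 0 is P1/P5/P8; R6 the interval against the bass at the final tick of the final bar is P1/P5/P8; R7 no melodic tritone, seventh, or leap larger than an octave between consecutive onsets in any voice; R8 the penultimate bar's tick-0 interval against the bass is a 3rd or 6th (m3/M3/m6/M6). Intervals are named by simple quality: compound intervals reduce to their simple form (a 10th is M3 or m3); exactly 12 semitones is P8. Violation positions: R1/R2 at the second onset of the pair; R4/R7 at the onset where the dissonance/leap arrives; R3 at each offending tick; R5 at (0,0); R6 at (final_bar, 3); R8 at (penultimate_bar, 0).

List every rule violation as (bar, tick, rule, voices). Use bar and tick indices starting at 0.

(0, 0, R5, (0, 2))
(1, 0, R2, (0, 2))
(1, 0, R3, (1, 2))
(1, 0, R4, (0, 3))
(1, 0, R7, (2,))
(1, 0, R7, (3,))
(1, 1, R3, (1, 2))
(1, 2, R3, (1, 2))
(1, 3, R3, (1, 2))
(2, 0, R2, (0, 2))
(2, 0, R3, (2, 3))
(2, 0, R4, (0, 3))
(2, 1, R3, (2, 3))
(2, 2, R3, (2, 3))
(2, 3, R3, (2, 3))
(3, 0, R1, (0, 2))
(3, 0, R2, (1, 3))
(4, 0, R3, (1, 2))
(4, 0, R4, (0, 1))
(4, 0, R4, (0, 2))
(4, 0, R4, (0, 3))
(4, 1, R3, (1, 2))
(4, 2, R3, (1, 2))
(4, 3, R3, (1, 2))
(5, 0, R8, (0, 2))
(6, 0, R1, (1, 3))
(6, 3, R6, (0, 2))

bar 0: v0=G3 v1=G4 v2=B4 v3=D5 downbeat P5
bar 1: v0=F3 v1=D4 v2=C4 v3=E4 downbeat M7
bar 2: v0=G3 v1=D4 v2=G4 v3=F4 downbeat m7
bar 3: v0=A3 v1=F4 v2=A4 v3=C5 downbeat m3
bar 4: v0=B3 v1=C5 v2=A4 v3=A4 downbeat m7
bar 5: v0=A3 v1=F4 v2=A4 v3=C5 downbeat m3
bar 6: v0=G3 v1=G4 v2=B4 v3=D5 downbeat P5
  -> R5 @ bar 0 tick 0 v(0, 2): opens on M3
  -> R2 @ bar 1 tick 0 v(0, 2): G3/B4 M3 -> F3/C4 P5 similar
  -> R3 @ bar 1 tick 0 v(1, 2): D4 above C4
  -> R4 @ bar 1 tick 0 v(0, 3): F3/E4 M7 untreated
  -> R7 @ bar 1 tick 0 v(2,): B4->C4 leap 11st
  -> R7 @ bar 1 tick 0 v(3,): D5->E4 leap 10st
  -> R3 @ bar 1 tick 1 v(1, 2): D4 above C4
  -> R3 @ bar 1 tick 2 v(1, 2): D4 above C4
  -> R3 @ bar 1 tick 3 v(1, 2): D4 above C4
  -> R2 @ bar 2 tick 0 v(0, 2): F3/C4 P5 -> G3/G4 P8 similar
  -> R3 @ bar 2 tick 0 v(2, 3): G4 above F4
  -> R4 @ bar 2 tick 0 v(0, 3): G3/F4 m7 untreated
  -> R3 @ bar 2 tick 1 v(2, 3): G4 above F4
  -> R3 @ bar 2 tick 2 v(2, 3): G4 above F4
  -> R3 @ bar 2 tick 3 v(2, 3): G4 above F4
  -> R1 @ bar 3 tick 0 v(0, 2): G3/G4 P8 -> A3/A4 P8 similar
  -> R2 @ bar 3 tick 0 v(1, 3): D4/F4 m3 -> F4/C5 P5 similar
  -> R3 @ bar 4 tick 0 v(1, 2): C5 above A4
  -> R4 @ bar 4 tick 0 v(0, 1): B3/C5 m2 untreated
  -> R4 @ bar 4 tick 0 v(0, 2): B3/A4 m7 untreated
  -> R4 @ bar 4 tick 0 v(0, 3): B3/A4 m7 untreated
  -> R3 @ bar 4 tick 1 v(1, 2): C5 above A4
  -> R3 @ bar 4 tick 2 v(1, 2): C5 above A4
  -> R3 @ bar 4 tick 3 v(1, 2): C5 above A4
  -> R8 @ bar 5 tick 0 v(0, 2): penult P8 not 3rd/6th
  -> R1 @ bar 6 tick 0 v(1, 3): F4/C5 P5 -> G4/D5 P5 similar
  -> R6 @ bar 6 tick 3 v(0, 2): closes on M3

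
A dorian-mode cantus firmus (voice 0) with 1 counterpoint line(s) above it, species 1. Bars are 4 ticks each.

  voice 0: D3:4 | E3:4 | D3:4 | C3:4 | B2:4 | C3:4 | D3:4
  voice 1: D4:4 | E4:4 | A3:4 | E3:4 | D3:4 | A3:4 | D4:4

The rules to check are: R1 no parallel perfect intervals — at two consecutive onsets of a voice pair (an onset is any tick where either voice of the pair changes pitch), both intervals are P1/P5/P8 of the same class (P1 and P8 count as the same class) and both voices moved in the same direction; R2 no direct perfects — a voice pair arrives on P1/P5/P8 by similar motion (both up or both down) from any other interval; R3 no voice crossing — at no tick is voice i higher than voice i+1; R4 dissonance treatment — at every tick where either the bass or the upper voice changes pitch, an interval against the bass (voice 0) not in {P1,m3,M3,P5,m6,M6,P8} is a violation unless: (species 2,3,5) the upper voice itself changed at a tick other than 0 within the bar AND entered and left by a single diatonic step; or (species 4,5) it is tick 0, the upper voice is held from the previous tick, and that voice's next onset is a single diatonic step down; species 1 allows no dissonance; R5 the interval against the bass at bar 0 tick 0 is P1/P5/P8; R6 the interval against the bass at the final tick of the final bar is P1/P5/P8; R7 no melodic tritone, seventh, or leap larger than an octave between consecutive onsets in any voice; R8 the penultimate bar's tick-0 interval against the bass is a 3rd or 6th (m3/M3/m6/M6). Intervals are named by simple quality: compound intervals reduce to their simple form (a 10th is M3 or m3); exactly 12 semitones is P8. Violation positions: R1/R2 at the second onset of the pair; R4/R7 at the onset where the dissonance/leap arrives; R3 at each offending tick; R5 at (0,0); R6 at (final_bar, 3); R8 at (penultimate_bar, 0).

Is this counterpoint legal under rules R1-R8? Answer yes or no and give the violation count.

No (3 violations)

bar 0: v0=D3 v1=D4 (P8)
bar 1: v0=E3 v1=E4 (P8)
bar 2: v0=D3 v1=A3 (P5)
bar 3: v0=C3 v1=E3 (M3)
bar 4: v0=B2 v1=D3 (m3)
bar 5: v0=C3 v1=A3 (M6)
bar 6: v0=D3 v1=D4 (P8)
  R1 @ bar1.0: D3/D4 P8 -> E3/E4 P8 similar
  R2 @ bar2.0: E3/E4 P8 -> D3/A3 P5 similar
  R2 @ bar6.0: C3/A3 M6 -> D3/D4 P8 similar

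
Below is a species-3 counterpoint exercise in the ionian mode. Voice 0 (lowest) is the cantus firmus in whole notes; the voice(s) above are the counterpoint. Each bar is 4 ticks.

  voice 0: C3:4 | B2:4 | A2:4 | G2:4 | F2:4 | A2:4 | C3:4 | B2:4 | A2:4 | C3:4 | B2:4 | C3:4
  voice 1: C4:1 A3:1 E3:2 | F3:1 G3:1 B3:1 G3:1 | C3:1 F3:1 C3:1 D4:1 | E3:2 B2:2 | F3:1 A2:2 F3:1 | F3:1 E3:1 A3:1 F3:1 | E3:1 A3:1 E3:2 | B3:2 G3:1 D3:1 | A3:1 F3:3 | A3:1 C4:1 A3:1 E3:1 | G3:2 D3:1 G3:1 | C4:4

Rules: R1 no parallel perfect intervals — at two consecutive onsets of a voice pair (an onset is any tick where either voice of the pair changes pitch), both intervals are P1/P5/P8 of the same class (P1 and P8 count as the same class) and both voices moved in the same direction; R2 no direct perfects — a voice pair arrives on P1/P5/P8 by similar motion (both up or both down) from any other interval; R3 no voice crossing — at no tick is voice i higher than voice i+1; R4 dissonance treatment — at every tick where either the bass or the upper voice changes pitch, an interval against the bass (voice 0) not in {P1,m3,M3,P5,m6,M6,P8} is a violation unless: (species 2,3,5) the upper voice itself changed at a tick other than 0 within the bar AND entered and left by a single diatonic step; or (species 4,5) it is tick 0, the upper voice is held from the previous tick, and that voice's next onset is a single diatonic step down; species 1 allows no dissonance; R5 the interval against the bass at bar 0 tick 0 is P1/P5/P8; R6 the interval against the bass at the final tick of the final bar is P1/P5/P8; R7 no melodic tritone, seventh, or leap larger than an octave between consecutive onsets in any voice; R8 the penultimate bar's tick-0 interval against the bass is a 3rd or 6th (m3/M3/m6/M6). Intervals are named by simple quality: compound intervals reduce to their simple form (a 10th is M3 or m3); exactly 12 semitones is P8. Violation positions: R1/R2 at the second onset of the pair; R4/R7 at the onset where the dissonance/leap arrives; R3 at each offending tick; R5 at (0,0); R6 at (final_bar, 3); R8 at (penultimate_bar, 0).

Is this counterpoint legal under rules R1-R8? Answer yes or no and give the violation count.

No (6 violations)

bar 0: v0=C3 v1=C4 (P8)
bar 1: v0=B2 v1=F3 (TT)
bar 2: v0=A2 v1=C3 (m3)
bar 3: v0=G2 v1=E3 (M6)
bar 4: v0=F2 v1=F3 (P8)
bar 5: v0=A2 v1=F3 (m6)
bar 6: v0=C3 v1=E3 (M3)
bar 7: v0=B2 v1=B3 (P8)
bar 8: v0=A2 v1=A3 (P8)
bar 9: v0=C3 v1=A3 (M6)
bar 10: v0=B2 v1=G3 (m6)
bar 11: v0=C3 v1=C4 (P8)
  R4 @ bar1.0: B2/F3 TT untreated
  R4 @ bar2.3: A2/D4 P4 untreated
  R7 @ bar2.3: C3->D4 leap 14st
  R7 @ bar3.0: D4->E3 leap 10st
  R7 @ bar4.0: B2->F3 leap 6st
  R2 @ bar11.0: B2/G3 m6 -> C3/C4 P8 similar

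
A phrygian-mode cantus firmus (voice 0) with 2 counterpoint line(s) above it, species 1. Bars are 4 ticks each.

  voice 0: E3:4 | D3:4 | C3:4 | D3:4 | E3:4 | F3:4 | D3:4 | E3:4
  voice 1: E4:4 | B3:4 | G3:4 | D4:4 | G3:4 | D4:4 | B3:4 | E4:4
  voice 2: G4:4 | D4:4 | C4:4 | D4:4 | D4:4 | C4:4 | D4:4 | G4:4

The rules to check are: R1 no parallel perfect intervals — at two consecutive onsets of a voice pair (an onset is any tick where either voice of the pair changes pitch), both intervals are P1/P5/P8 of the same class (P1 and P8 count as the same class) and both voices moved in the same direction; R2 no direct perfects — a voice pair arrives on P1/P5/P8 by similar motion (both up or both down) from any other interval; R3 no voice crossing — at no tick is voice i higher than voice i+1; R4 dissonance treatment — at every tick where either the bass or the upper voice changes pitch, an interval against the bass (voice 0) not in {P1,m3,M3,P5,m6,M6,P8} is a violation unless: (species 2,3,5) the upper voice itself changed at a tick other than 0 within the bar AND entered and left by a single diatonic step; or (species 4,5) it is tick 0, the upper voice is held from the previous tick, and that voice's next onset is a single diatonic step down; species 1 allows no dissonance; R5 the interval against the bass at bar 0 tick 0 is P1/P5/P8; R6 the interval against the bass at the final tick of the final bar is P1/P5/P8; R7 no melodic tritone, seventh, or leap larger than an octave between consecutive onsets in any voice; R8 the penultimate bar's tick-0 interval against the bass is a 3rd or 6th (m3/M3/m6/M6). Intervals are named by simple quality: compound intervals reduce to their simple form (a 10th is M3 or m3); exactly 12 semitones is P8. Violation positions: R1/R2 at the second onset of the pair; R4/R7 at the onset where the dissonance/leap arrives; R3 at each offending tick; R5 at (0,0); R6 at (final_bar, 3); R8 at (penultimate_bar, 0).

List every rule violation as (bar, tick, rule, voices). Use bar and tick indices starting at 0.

(0, 0, R5, (0, 2))
(1, 0, R2, (0, 2))
(2, 0, R1, (0, 2))
(2, 0, R2, (0, 1))
(3, 0, R1, (0, 2))
(3, 0, R2, (0, 1))
(3, 0, R2, (1, 2))
(4, 0, R4, (0, 2))
(5, 0, R3, (1, 2))
(5, 1, R3, (1, 2))
(5, 2, R3, (1, 2))
(5, 3, R3, (1, 2))
(6, 0, R8, (0, 2))
(7, 0, R2, (0, 1))
(7, 3, R6, (0, 2))

bar 0: v0=E3 v1=E4 v2=G4 downbeat m3
bar 1: v0=D3 v1=B3 v2=D4 downbeat P8
bar 2: v0=C3 v1=G3 v2=C4 downbeat P8
bar 3: v0=D3 v1=D4 v2=D4 downbeat P8
bar 4: v0=E3 v1=G3 v2=D4 downbeat m7
bar 5: v0=F3 v1=D4 v2=C4 downbeat P5
bar 6: v0=D3 v1=B3 v2=D4 downbeat P8
bar 7: v0=E3 v1=E4 v2=G4 downbeat m3
  -> R5 @ bar 0 tick 0 v(0, 2): opens on m3
  -> R2 @ bar 1 tick 0 v(0, 2): E3/G4 m3 -> D3/D4 P8 similar
  -> R1 @ bar 2 tick 0 v(0, 2): D3/D4 P8 -> C3/C4 P8 similar
  -> R2 @ bar 2 tick 0 v(0, 1): D3/B3 M6 -> C3/G3 P5 similar
  -> R1 @ bar 3 tick 0 v(0, 2): C3/C4 P8 -> D3/D4 P8 similar
  -> R2 @ bar 3 tick 0 v(0, 1): C3/G3 P5 -> D3/D4 P8 similar
  -> R2 @ bar 3 tick 0 v(1, 2): G3/C4 P4 -> D4/D4 P1 similar
  -> R4 @ bar 4 tick 0 v(0, 2): E3/D4 m7 untreated
  -> R3 @ bar 5 tick 0 v(1, 2): D4 above C4
  -> R3 @ bar 5 tick 1 v(1, 2): D4 above C4
  -> R3 @ bar 5 tick 2 v(1, 2): D4 above C4
  -> R3 @ bar 5 tick 3 v(1, 2): D4 above C4
  -> R8 @ bar 6 tick 0 v(0, 2): penult P8 not 3rd/6th
  -> R2 @ bar 7 tick 0 v(0, 1): D3/B3 M6 -> E3/E4 P8 similar
  -> R6 @ bar 7 tick 3 v(0, 2): closes on m3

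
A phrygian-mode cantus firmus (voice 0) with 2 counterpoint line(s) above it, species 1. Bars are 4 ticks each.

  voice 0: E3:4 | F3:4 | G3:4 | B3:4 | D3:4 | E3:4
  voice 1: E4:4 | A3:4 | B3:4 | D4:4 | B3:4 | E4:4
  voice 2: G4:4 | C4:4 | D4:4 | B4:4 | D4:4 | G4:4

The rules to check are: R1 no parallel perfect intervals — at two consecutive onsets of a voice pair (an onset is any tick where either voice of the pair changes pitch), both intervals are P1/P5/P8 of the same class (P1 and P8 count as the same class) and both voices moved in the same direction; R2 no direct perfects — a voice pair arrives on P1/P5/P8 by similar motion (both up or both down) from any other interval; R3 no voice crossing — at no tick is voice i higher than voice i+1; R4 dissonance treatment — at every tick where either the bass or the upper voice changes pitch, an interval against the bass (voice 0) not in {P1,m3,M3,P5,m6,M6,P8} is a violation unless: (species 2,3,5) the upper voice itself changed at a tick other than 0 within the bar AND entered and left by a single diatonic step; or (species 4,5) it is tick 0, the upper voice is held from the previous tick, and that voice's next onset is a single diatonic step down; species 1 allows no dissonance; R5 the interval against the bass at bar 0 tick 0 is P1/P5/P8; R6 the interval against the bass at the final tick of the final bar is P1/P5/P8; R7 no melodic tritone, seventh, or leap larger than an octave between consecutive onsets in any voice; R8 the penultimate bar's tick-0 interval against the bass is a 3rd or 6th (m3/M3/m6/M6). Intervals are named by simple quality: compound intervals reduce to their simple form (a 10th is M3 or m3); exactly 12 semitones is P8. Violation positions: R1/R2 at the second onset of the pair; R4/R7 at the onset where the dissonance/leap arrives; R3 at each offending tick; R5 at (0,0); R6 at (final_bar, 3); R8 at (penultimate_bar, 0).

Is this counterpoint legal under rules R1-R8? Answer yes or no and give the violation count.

bar 0: v0=E3 v1=E4 v2=G4 (m3)
bar 1: v0=F3 v1=A3 v2=C4 (P5)
bar 2: v0=G3 v1=B3 v2=D4 (P5)
bar 3: v0=B3 v1=D4 v2=B4 (P8)
bar 4: v0=D3 v1=B3 v2=D4 (P8)
bar 5: v0=E3 v1=E4 v2=G4 (m3)
  R5 @ bar0.0: opens on m3
  R1 @ bar2.0: F3/C4 P5 -> G3/D4 P5 similar
  R2 @ bar3.0: G3/D4 P5 -> B3/B4 P8 similar
  R1 @ bar4.0: B3/B4 P8 -> D3/D4 P8 similar
  R8 @ bar4.0: penult P8 not 3rd/6th
  R2 @ bar5.0: D3/B3 M6 -> E3/E4 P8 similar
  R6 @ bar5.3: closes on m3

No (7 violations)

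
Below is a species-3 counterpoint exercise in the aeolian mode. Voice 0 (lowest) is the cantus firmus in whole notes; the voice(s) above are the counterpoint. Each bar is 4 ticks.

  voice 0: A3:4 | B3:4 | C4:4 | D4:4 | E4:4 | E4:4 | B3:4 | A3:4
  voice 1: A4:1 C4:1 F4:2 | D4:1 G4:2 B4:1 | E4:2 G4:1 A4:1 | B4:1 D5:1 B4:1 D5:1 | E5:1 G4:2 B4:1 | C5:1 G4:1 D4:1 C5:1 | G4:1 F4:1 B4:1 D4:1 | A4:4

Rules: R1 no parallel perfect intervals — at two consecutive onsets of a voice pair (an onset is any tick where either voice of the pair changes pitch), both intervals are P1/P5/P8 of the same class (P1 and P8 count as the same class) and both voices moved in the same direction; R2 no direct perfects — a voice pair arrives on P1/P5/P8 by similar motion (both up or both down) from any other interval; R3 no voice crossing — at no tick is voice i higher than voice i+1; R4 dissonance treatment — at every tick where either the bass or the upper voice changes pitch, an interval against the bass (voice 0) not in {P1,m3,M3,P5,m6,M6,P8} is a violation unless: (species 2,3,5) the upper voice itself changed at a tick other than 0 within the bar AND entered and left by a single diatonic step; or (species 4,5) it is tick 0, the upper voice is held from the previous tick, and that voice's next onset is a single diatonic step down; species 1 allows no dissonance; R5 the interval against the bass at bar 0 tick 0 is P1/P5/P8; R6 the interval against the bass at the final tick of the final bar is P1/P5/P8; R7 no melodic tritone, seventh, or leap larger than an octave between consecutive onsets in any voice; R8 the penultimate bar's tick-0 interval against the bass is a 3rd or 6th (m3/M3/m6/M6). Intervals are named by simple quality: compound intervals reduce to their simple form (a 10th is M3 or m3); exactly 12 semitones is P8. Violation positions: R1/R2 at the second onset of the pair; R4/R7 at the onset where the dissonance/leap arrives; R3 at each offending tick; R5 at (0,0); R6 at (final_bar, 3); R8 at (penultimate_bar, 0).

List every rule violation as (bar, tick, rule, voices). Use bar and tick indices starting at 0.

bar 0: v0=A3 v1=A4 downbeat P8
bar 1: v0=B3 v1=D4 downbeat m3
bar 2: v0=C4 v1=E4 downbeat M3
bar 3: v0=D4 v1=B4 downbeat M6
bar 4: v0=E4 v1=E5 downbeat P8
bar 5: v0=E4 v1=C5 downbeat m6
bar 6: v0=B3 v1=G4 downbeat m6
bar 7: v0=A3 v1=A4 downbeat P8
  -> R1 @ bar 4 tick 0 v(0, 1): D4/D5 P8 -> E4/E5 P8 similar
  -> R3 @ bar 5 tick 2 v(0, 1): E4 above D4
  -> R4 @ bar 5 tick 2 v(0, 1): E4/D4 M2 untreated
  -> R7 @ bar 5 tick 3 v(1,): D4->C5 leap 10st
  -> R4 @ bar 6 tick 1 v(0, 1): B3/F4 TT untreated
  -> R7 @ bar 6 tick 2 v(1,): F4->B4 leap 6st

(4, 0, R1, (0, 1))
(5, 2, R3, (0, 1))
(5, 2, R4, (0, 1))
(5, 3, R7, (1,))
(6, 1, R4, (0, 1))
(6, 2, R7, (1,))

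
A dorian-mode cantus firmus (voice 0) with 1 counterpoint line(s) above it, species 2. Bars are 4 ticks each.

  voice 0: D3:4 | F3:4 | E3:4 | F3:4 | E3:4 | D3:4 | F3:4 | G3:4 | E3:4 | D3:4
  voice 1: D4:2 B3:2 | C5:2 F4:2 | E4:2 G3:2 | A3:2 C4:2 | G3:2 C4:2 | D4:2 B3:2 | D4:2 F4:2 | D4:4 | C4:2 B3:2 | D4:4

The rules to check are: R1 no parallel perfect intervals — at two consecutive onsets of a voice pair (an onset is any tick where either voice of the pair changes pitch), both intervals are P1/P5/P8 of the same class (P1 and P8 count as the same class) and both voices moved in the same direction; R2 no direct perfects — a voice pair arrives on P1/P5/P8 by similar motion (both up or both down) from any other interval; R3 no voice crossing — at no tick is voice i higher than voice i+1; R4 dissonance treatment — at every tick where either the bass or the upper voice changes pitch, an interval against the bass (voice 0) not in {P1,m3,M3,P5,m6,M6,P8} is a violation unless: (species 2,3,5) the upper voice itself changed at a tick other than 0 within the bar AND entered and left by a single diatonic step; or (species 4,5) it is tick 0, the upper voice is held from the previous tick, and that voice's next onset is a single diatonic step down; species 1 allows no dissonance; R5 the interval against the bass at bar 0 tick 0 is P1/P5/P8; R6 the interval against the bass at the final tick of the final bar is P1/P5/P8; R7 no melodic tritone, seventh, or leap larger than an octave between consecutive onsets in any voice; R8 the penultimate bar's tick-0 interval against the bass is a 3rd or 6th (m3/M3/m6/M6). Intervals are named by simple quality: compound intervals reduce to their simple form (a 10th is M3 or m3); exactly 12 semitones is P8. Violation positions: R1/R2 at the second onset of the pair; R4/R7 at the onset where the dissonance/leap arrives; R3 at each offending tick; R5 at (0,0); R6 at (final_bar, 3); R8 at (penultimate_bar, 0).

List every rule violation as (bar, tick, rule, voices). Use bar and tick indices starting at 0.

bar 0: v0=D3 v1=D4 downbeat P8
bar 1: v0=F3 v1=C5 downbeat P5
bar 2: v0=E3 v1=E4 downbeat P8
bar 3: v0=F3 v1=A3 downbeat M3
bar 4: v0=E3 v1=G3 downbeat m3
bar 5: v0=D3 v1=D4 downbeat P8
bar 6: v0=F3 v1=D4 downbeat M6
bar 7: v0=G3 v1=D4 downbeat P5
bar 8: v0=E3 v1=C4 downbeat m6
bar 9: v0=D3 v1=D4 downbeat P8
  -> R2 @ bar 1 tick 0 v(0, 1): D3/B3 M6 -> F3/C5 P5 similar
  -> R7 @ bar 1 tick 0 v(1,): B3->C5 leap 13st
  -> R1 @ bar 2 tick 0 v(0, 1): F3/F4 P8 -> E3/E4 P8 similar

(1, 0, R2, (0, 1))
(1, 0, R7, (1,))
(2, 0, R1, (0, 1))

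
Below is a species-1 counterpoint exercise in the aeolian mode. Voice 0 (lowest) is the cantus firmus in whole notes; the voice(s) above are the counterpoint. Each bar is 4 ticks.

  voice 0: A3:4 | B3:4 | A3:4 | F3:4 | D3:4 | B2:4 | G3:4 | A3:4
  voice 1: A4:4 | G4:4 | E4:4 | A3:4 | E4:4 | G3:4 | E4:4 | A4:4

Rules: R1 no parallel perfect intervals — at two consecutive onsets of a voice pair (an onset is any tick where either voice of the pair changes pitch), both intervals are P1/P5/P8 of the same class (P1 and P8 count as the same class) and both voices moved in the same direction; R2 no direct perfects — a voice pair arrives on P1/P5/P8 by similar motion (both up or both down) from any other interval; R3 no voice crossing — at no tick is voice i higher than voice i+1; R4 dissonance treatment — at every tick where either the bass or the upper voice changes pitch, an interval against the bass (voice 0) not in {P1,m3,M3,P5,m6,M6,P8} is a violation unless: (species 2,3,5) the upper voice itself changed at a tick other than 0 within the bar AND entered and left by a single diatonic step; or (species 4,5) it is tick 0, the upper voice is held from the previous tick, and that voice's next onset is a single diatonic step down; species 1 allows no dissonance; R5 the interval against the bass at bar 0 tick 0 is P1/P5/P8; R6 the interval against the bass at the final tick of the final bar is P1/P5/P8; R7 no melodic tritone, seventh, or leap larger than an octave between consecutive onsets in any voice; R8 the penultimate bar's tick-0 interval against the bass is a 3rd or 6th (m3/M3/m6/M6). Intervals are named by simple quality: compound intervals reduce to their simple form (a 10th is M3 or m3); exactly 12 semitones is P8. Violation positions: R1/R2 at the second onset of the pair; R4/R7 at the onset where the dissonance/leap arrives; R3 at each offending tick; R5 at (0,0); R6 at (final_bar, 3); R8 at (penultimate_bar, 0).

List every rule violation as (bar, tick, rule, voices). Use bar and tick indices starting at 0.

bar 0: v0=A3 v1=A4 downbeat P8
bar 1: v0=B3 v1=G4 downbeat m6
bar 2: v0=A3 v1=E4 downbeat P5
bar 3: v0=F3 v1=A3 downbeat M3
bar 4: v0=D3 v1=E4 downbeat M2
bar 5: v0=B2 v1=G3 downbeat m6
bar 6: v0=G3 v1=E4 downbeat M6
bar 7: v0=A3 v1=A4 downbeat P8
  -> R2 @ bar 2 tick 0 v(0, 1): B3/G4 m6 -> A3/E4 P5 similar
  -> R4 @ bar 4 tick 0 v(0, 1): D3/E4 M2 untreated
  -> R2 @ bar 7 tick 0 v(0, 1): G3/E4 M6 -> A3/A4 P8 similar

(2, 0, R2, (0, 1))
(4, 0, R4, (0, 1))
(7, 0, R2, (0, 1))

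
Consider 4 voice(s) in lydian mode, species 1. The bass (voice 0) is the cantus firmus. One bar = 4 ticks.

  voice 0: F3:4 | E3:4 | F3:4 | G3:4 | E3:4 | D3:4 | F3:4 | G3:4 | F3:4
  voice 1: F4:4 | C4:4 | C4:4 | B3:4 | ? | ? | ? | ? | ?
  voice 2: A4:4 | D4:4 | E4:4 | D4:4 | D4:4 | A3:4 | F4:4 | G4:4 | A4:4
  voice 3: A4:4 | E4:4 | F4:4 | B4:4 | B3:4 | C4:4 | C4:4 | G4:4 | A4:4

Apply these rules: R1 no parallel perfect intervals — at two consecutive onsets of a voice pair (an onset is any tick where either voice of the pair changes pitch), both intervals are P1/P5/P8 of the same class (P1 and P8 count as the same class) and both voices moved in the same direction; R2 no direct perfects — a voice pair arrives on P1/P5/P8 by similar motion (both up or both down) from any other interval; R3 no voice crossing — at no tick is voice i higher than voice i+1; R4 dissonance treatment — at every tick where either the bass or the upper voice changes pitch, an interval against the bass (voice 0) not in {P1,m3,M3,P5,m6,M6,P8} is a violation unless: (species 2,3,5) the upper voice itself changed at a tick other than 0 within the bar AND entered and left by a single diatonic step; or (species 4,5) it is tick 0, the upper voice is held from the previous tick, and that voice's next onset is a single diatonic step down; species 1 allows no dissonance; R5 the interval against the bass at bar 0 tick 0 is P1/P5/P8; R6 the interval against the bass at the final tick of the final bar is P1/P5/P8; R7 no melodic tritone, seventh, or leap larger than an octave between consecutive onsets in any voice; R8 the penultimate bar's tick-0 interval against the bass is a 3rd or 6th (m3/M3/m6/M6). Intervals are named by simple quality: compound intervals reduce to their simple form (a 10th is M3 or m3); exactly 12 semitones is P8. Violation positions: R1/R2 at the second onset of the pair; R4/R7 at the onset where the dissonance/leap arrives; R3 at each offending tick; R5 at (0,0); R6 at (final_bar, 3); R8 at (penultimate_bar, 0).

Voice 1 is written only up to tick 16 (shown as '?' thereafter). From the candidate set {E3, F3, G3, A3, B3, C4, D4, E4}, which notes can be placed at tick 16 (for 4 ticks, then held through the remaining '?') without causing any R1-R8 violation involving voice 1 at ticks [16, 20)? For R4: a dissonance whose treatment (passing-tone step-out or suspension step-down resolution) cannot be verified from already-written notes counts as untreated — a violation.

{B3, C4, G3}

E3: violates R2
F3: violates R4,R7
G3: legal
A3: violates R4
B3: legal
C4: legal
D4: violates R4
E4: violates R3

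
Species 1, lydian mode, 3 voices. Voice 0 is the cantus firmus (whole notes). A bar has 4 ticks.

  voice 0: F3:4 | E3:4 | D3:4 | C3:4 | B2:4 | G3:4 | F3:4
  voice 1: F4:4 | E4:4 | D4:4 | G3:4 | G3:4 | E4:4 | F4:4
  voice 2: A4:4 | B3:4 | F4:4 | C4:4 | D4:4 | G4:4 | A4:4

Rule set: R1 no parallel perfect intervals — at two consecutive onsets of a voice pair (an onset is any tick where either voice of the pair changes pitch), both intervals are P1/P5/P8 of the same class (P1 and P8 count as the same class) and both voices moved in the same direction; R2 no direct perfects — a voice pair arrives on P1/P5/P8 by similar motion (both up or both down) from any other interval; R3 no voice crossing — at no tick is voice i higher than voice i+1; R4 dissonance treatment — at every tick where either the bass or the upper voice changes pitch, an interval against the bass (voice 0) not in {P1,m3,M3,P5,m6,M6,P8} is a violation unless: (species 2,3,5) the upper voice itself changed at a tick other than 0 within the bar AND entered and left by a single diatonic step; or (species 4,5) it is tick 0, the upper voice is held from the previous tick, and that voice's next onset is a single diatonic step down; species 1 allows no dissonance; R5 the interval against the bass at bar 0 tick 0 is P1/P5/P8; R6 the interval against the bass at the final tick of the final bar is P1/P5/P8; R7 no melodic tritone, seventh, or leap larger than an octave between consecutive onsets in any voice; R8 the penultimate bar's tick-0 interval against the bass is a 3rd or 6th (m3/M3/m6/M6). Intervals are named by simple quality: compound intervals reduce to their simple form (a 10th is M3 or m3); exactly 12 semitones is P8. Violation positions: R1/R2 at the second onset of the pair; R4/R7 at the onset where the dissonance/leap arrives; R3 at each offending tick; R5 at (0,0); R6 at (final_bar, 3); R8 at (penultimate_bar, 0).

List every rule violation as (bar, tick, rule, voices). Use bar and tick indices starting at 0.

bar 0: v0=F3 v1=F4 v2=A4 downbeat M3
bar 1: v0=E3 v1=E4 v2=B3 downbeat P5
bar 2: v0=D3 v1=D4 v2=F4 downbeat m3
bar 3: v0=C3 v1=G3 v2=C4 downbeat P8
bar 4: v0=B2 v1=G3 v2=D4 downbeat m3
bar 5: v0=G3 v1=E4 v2=G4 downbeat P8
bar 6: v0=F3 v1=F4 v2=A4 downbeat M3
  -> R5 @ bar 0 tick 0 v(0, 2): opens on M3
  -> R1 @ bar 1 tick 0 v(0, 1): F3/F4 P8 -> E3/E4 P8 similar
  -> R2 @ bar 1 tick 0 v(0, 2): F3/A4 M3 -> E3/B3 P5 similar
  -> R3 @ bar 1 tick 0 v(1, 2): E4 above B3
  -> R7 @ bar 1 tick 0 v(2,): A4->B3 leap 10st
  -> R3 @ bar 1 tick 1 v(1, 2): E4 above B3
  -> R3 @ bar 1 tick 2 v(1, 2): E4 above B3
  -> R3 @ bar 1 tick 3 v(1, 2): E4 above B3
  -> R1 @ bar 2 tick 0 v(0, 1): E3/E4 P8 -> D3/D4 P8 similar
  -> R7 @ bar 2 tick 0 v(2,): B3->F4 leap 6st
  -> R2 @ bar 3 tick 0 v(0, 1): D3/D4 P8 -> C3/G3 P5 similar
  -> R2 @ bar 3 tick 0 v(0, 2): D3/F4 m3 -> C3/C4 P8 similar
  -> R2 @ bar 5 tick 0 v(0, 2): B2/D4 m3 -> G3/G4 P8 similar
  -> R8 @ bar 5 tick 0 v(0, 2): penult P8 not 3rd/6th
  -> R6 @ bar 6 tick 3 v(0, 2): closes on M3

(0, 0, R5, (0, 2))
(1, 0, R1, (0, 1))
(1, 0, R2, (0, 2))
(1, 0, R3, (1, 2))
(1, 0, R7, (2,))
(1, 1, R3, (1, 2))
(1, 2, R3, (1, 2))
(1, 3, R3, (1, 2))
(2, 0, R1, (0, 1))
(2, 0, R7, (2,))
(3, 0, R2, (0, 1))
(3, 0, R2, (0, 2))
(5, 0, R2, (0, 2))
(5, 0, R8, (0, 2))
(6, 3, R6, (0, 2))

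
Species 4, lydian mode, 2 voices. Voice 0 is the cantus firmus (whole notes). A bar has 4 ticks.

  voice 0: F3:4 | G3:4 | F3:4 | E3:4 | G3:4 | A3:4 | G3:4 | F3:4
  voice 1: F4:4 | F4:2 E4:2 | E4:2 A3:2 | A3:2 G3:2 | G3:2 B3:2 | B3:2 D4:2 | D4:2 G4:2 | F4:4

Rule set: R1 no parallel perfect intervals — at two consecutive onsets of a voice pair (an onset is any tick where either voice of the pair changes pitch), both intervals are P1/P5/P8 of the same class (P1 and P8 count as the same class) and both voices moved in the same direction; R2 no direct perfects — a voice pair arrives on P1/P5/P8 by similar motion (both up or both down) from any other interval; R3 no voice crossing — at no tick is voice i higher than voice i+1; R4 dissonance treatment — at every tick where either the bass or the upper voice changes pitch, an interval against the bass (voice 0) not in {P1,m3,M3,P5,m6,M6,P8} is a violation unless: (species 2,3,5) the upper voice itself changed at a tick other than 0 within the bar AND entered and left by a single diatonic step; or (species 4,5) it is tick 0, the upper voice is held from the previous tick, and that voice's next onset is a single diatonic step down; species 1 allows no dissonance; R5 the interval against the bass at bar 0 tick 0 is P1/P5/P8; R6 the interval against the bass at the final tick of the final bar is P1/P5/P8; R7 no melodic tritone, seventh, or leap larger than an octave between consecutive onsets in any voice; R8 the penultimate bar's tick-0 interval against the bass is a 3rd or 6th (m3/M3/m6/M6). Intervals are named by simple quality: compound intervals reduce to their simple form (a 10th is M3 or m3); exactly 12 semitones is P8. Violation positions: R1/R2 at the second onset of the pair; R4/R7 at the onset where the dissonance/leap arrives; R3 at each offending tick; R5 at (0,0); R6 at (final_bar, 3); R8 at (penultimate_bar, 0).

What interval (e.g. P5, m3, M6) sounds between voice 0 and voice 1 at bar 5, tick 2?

voice 0=A3 voice 1=D4 -> P4

P4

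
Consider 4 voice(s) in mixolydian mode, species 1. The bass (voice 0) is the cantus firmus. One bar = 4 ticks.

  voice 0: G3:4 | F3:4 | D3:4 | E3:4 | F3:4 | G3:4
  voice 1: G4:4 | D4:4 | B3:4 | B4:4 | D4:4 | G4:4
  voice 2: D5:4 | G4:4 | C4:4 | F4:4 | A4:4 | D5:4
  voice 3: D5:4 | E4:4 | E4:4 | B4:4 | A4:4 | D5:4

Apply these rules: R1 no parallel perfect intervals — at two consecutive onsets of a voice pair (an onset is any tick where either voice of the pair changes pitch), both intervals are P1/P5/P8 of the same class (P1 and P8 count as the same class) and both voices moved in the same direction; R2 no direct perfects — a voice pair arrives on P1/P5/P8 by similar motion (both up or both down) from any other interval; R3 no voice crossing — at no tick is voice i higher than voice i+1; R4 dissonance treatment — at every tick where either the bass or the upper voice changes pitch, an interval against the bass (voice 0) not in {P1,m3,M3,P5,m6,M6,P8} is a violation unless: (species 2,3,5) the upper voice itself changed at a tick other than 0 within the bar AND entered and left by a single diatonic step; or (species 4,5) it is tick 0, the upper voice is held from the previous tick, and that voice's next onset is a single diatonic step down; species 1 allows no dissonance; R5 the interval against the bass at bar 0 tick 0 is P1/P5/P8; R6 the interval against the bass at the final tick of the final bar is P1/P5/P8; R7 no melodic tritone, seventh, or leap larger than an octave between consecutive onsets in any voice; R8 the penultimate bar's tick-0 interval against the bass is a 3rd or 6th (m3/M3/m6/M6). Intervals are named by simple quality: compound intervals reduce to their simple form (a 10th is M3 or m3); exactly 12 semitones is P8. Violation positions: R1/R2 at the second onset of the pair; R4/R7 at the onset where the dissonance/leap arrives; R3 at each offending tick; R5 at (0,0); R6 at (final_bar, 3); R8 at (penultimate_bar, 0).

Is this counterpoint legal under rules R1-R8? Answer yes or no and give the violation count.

No (24 violations)

bar 0: v0=G3 v1=G4 v2=D5 v3=D5 (P5)
bar 1: v0=F3 v1=D4 v2=G4 v3=E4 (M7)
bar 2: v0=D3 v1=B3 v2=C4 v3=E4 (M2)
bar 3: v0=E3 v1=B4 v2=F4 v3=B4 (P5)
bar 4: v0=F3 v1=D4 v2=A4 v3=A4 (M3)
bar 5: v0=G3 v1=G4 v2=D5 v3=D5 (P5)
  R3 @ bar1.0: G4 above E4
  R4 @ bar1.0: F3/G4 M2 untreated
  R4 @ bar1.0: F3/E4 M7 untreated
  R7 @ bar1.0: D5->E4 leap 10st
  R3 @ bar1.1: G4 above E4
  R3 @ bar1.2: G4 above E4
  R3 @ bar1.3: G4 above E4
  R4 @ bar2.0: D3/C4 m7 untreated
  R4 @ bar2.0: D3/E4 M2 untreated
  R2 @ bar3.0: D3/B3 M6 -> E3/B4 P5 similar
  R2 @ bar3.0: D3/E4 M2 -> E3/B4 P5 similar
  R2 @ bar3.0: B3/E4 P4 -> B4/B4 P1 similar
  R3 @ bar3.0: B4 above F4
  R4 @ bar3.0: E3/F4 m2 untreated
  R3 @ bar3.1: B4 above F4
  R3 @ bar3.2: B4 above F4
  R3 @ bar3.3: B4 above F4
  R2 @ bar4.0: B4/B4 P1 -> D4/A4 P5 similar
  R1 @ bar5.0: D4/A4 P5 -> G4/D5 P5 similar
  R1 @ bar5.0: D4/A4 P5 -> G4/D5 P5 similar
  R1 @ bar5.0: A4/A4 P1 -> D5/D5 P1 similar
  R2 @ bar5.0: F3/D4 M6 -> G3/G4 P8 similar
  R2 @ bar5.0: F3/A4 M3 -> G3/D5 P5 similar
  R2 @ bar5.0: F3/A4 M3 -> G3/D5 P5 similar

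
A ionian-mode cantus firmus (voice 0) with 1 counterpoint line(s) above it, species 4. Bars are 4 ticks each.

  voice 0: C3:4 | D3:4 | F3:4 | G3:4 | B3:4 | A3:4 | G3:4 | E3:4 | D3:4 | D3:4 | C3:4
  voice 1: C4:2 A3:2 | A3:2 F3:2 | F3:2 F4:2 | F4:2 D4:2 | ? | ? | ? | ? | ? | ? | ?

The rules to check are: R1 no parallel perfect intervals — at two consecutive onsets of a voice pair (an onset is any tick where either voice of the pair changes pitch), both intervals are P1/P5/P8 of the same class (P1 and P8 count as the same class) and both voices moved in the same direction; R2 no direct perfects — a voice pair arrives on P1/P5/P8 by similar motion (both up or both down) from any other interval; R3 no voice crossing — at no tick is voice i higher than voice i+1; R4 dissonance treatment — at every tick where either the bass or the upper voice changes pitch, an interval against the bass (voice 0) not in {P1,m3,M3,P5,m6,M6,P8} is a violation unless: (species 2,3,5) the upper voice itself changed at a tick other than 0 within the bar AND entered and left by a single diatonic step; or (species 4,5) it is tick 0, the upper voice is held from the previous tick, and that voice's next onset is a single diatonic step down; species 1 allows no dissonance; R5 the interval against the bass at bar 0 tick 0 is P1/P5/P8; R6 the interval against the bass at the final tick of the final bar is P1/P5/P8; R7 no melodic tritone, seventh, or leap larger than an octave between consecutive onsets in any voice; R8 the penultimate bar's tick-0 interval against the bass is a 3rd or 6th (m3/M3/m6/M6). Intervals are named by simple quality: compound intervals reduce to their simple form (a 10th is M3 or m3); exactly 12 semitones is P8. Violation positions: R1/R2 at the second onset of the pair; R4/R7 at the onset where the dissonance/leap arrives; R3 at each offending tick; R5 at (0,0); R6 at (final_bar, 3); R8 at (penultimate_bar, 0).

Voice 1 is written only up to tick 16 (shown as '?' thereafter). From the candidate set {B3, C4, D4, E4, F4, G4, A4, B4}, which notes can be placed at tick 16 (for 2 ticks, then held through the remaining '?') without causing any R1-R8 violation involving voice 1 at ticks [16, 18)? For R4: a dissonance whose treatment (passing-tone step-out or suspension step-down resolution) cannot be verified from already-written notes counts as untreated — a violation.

{B3, D4, G4}

B3: legal
C4: violates R4
D4: legal
E4: violates R4
F4: violates R4
G4: legal
A4: violates R4
B4: violates R2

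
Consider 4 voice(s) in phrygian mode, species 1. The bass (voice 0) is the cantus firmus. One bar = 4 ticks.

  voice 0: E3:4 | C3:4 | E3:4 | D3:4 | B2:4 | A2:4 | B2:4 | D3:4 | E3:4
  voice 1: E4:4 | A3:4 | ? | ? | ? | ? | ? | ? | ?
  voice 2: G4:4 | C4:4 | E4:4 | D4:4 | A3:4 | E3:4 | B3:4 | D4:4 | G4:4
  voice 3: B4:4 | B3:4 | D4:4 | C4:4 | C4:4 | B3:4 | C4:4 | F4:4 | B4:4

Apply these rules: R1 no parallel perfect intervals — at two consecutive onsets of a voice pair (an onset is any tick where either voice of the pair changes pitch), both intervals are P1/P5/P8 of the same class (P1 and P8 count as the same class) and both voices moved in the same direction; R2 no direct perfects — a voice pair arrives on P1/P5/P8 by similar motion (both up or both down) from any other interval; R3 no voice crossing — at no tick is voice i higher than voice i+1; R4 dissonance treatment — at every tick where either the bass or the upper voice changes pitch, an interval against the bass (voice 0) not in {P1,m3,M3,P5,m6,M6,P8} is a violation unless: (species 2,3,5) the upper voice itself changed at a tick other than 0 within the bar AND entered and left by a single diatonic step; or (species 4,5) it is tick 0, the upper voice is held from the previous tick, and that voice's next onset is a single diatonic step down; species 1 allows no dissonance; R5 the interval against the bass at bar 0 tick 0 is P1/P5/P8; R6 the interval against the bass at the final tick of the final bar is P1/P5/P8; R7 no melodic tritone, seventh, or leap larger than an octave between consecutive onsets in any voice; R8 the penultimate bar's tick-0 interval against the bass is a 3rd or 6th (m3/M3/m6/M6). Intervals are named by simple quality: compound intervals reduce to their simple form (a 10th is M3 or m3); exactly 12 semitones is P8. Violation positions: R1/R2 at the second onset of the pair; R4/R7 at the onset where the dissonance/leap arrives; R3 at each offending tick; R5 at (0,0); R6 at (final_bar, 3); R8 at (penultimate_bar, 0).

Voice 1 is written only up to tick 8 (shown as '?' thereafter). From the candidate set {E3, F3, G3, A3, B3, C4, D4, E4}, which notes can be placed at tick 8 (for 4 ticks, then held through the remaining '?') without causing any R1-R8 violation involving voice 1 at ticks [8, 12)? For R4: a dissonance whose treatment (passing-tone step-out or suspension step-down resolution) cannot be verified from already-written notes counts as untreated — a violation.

{C4, E3, G3}

E3: legal
F3: violates R4
G3: legal
A3: violates R4
B3: violates R2
C4: legal
D4: violates R2,R4
E4: violates R2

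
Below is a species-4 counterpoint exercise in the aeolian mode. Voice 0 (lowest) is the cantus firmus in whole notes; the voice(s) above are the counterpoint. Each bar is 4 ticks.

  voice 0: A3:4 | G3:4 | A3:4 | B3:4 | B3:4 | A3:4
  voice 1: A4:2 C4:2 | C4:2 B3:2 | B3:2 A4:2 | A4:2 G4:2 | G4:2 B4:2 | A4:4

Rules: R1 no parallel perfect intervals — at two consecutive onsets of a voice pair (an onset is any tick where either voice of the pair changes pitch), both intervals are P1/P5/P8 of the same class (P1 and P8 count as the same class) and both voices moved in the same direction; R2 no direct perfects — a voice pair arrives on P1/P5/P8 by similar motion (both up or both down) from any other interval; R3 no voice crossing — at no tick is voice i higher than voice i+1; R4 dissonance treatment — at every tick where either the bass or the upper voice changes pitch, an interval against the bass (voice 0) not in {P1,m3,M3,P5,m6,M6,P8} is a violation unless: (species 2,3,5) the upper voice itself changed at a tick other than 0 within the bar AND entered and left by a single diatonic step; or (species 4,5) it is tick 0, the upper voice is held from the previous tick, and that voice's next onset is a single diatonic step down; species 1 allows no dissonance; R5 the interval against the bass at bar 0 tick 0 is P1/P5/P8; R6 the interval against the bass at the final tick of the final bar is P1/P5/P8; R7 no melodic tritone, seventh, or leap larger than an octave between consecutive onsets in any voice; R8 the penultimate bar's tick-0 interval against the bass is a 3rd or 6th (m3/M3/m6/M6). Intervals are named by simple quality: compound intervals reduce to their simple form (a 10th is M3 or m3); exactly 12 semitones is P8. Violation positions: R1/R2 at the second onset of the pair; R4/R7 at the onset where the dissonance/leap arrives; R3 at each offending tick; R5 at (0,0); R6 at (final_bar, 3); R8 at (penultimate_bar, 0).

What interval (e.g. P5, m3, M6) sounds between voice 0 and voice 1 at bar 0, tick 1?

voice 0=A3 voice 1=A4 -> P8

P8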